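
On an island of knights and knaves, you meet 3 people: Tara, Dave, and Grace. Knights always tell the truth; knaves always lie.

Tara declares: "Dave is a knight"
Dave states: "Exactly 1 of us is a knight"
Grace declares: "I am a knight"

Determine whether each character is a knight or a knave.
Tara is a knave.
Dave is a knave.
Grace is a knave.

Verification:
- Tara (knave) says "Dave is a knight" - this is FALSE (a lie) because Dave is a knave.
- Dave (knave) says "Exactly 1 of us is a knight" - this is FALSE (a lie) because there are 0 knights.
- Grace (knave) says "I am a knight" - this is FALSE (a lie) because Grace is a knave.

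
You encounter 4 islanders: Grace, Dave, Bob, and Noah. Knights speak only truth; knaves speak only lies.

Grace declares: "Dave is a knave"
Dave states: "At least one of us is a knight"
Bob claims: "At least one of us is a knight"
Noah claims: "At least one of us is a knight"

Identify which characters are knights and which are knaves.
Grace is a knave.
Dave is a knight.
Bob is a knight.
Noah is a knight.

Verification:
- Grace (knave) says "Dave is a knave" - this is FALSE (a lie) because Dave is a knight.
- Dave (knight) says "At least one of us is a knight" - this is TRUE because Dave, Bob, and Noah are knights.
- Bob (knight) says "At least one of us is a knight" - this is TRUE because Dave, Bob, and Noah are knights.
- Noah (knight) says "At least one of us is a knight" - this is TRUE because Dave, Bob, and Noah are knights.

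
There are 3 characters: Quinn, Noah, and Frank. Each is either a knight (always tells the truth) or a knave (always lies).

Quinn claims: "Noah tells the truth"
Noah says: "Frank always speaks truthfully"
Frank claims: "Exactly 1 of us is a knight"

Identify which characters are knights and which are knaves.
Quinn is a knave.
Noah is a knave.
Frank is a knave.

Verification:
- Quinn (knave) says "Noah tells the truth" - this is FALSE (a lie) because Noah is a knave.
- Noah (knave) says "Frank always speaks truthfully" - this is FALSE (a lie) because Frank is a knave.
- Frank (knave) says "Exactly 1 of us is a knight" - this is FALSE (a lie) because there are 0 knights.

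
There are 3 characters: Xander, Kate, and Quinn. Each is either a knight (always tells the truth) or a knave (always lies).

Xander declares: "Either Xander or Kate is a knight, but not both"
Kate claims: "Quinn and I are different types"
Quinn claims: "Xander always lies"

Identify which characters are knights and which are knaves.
Xander is a knight.
Kate is a knave.
Quinn is a knave.

Verification:
- Xander (knight) says "Either Xander or Kate is a knight, but not both" - this is TRUE because Xander is a knight and Kate is a knave.
- Kate (knave) says "Quinn and I are different types" - this is FALSE (a lie) because Kate is a knave and Quinn is a knave.
- Quinn (knave) says "Xander always lies" - this is FALSE (a lie) because Xander is a knight.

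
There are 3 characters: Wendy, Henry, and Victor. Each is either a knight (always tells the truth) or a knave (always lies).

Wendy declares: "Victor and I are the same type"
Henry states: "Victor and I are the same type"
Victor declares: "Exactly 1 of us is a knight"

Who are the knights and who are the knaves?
Wendy is a knave.
Henry is a knave.
Victor is a knight.

Verification:
- Wendy (knave) says "Victor and I are the same type" - this is FALSE (a lie) because Wendy is a knave and Victor is a knight.
- Henry (knave) says "Victor and I are the same type" - this is FALSE (a lie) because Henry is a knave and Victor is a knight.
- Victor (knight) says "Exactly 1 of us is a knight" - this is TRUE because there are 1 knights.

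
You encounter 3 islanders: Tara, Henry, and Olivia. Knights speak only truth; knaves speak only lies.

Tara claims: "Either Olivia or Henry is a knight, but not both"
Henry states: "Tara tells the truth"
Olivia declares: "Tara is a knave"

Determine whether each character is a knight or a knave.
Tara is a knight.
Henry is a knight.
Olivia is a knave.

Verification:
- Tara (knight) says "Either Olivia or Henry is a knight, but not both" - this is TRUE because Olivia is a knave and Henry is a knight.
- Henry (knight) says "Tara tells the truth" - this is TRUE because Tara is a knight.
- Olivia (knave) says "Tara is a knave" - this is FALSE (a lie) because Tara is a knight.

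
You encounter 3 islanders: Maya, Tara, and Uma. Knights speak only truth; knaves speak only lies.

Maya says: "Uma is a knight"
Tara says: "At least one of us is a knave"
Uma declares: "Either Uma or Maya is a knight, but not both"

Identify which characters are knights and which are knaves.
Maya is a knave.
Tara is a knight.
Uma is a knave.

Verification:
- Maya (knave) says "Uma is a knight" - this is FALSE (a lie) because Uma is a knave.
- Tara (knight) says "At least one of us is a knave" - this is TRUE because Maya and Uma are knaves.
- Uma (knave) says "Either Uma or Maya is a knight, but not both" - this is FALSE (a lie) because Uma is a knave and Maya is a knave.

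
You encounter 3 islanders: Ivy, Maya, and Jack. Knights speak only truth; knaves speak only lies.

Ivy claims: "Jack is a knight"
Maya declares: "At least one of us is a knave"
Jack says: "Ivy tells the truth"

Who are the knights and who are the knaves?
Ivy is a knave.
Maya is a knight.
Jack is a knave.

Verification:
- Ivy (knave) says "Jack is a knight" - this is FALSE (a lie) because Jack is a knave.
- Maya (knight) says "At least one of us is a knave" - this is TRUE because Ivy and Jack are knaves.
- Jack (knave) says "Ivy tells the truth" - this is FALSE (a lie) because Ivy is a knave.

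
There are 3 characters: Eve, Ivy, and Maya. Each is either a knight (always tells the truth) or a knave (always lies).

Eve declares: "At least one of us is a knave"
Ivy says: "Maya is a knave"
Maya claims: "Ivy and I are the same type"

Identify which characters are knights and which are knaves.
Eve is a knight.
Ivy is a knight.
Maya is a knave.

Verification:
- Eve (knight) says "At least one of us is a knave" - this is TRUE because Maya is a knave.
- Ivy (knight) says "Maya is a knave" - this is TRUE because Maya is a knave.
- Maya (knave) says "Ivy and I are the same type" - this is FALSE (a lie) because Maya is a knave and Ivy is a knight.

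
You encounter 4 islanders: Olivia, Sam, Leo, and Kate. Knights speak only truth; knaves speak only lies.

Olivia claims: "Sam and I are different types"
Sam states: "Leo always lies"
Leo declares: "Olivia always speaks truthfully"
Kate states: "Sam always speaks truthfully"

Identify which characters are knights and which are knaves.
Olivia is a knight.
Sam is a knave.
Leo is a knight.
Kate is a knave.

Verification:
- Olivia (knight) says "Sam and I are different types" - this is TRUE because Olivia is a knight and Sam is a knave.
- Sam (knave) says "Leo always lies" - this is FALSE (a lie) because Leo is a knight.
- Leo (knight) says "Olivia always speaks truthfully" - this is TRUE because Olivia is a knight.
- Kate (knave) says "Sam always speaks truthfully" - this is FALSE (a lie) because Sam is a knave.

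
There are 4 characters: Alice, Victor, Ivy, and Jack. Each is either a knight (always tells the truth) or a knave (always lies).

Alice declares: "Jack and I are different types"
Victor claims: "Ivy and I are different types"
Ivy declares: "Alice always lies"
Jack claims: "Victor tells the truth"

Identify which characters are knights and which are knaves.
Alice is a knight.
Victor is a knave.
Ivy is a knave.
Jack is a knave.

Verification:
- Alice (knight) says "Jack and I are different types" - this is TRUE because Alice is a knight and Jack is a knave.
- Victor (knave) says "Ivy and I are different types" - this is FALSE (a lie) because Victor is a knave and Ivy is a knave.
- Ivy (knave) says "Alice always lies" - this is FALSE (a lie) because Alice is a knight.
- Jack (knave) says "Victor tells the truth" - this is FALSE (a lie) because Victor is a knave.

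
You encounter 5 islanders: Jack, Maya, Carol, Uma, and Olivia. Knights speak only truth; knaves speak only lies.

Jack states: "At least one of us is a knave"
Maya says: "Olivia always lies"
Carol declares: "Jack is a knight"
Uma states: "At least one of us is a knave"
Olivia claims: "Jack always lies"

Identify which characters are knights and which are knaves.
Jack is a knight.
Maya is a knight.
Carol is a knight.
Uma is a knight.
Olivia is a knave.

Verification:
- Jack (knight) says "At least one of us is a knave" - this is TRUE because Olivia is a knave.
- Maya (knight) says "Olivia always lies" - this is TRUE because Olivia is a knave.
- Carol (knight) says "Jack is a knight" - this is TRUE because Jack is a knight.
- Uma (knight) says "At least one of us is a knave" - this is TRUE because Olivia is a knave.
- Olivia (knave) says "Jack always lies" - this is FALSE (a lie) because Jack is a knight.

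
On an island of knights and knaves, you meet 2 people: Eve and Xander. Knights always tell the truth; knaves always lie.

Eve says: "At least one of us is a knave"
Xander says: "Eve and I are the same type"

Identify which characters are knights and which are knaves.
Eve is a knight.
Xander is a knave.

Verification:
- Eve (knight) says "At least one of us is a knave" - this is TRUE because Xander is a knave.
- Xander (knave) says "Eve and I are the same type" - this is FALSE (a lie) because Xander is a knave and Eve is a knight.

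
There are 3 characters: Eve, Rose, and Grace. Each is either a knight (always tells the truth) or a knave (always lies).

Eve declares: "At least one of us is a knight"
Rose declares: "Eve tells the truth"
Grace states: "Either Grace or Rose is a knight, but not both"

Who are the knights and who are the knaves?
Eve is a knave.
Rose is a knave.
Grace is a knave.

Verification:
- Eve (knave) says "At least one of us is a knight" - this is FALSE (a lie) because no one is a knight.
- Rose (knave) says "Eve tells the truth" - this is FALSE (a lie) because Eve is a knave.
- Grace (knave) says "Either Grace or Rose is a knight, but not both" - this is FALSE (a lie) because Grace is a knave and Rose is a knave.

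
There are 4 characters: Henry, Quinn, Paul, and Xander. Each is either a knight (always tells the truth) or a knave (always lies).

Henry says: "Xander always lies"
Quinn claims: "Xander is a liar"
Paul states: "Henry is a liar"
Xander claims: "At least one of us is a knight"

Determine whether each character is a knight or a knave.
Henry is a knave.
Quinn is a knave.
Paul is a knight.
Xander is a knight.

Verification:
- Henry (knave) says "Xander always lies" - this is FALSE (a lie) because Xander is a knight.
- Quinn (knave) says "Xander is a liar" - this is FALSE (a lie) because Xander is a knight.
- Paul (knight) says "Henry is a liar" - this is TRUE because Henry is a knave.
- Xander (knight) says "At least one of us is a knight" - this is TRUE because Paul and Xander are knights.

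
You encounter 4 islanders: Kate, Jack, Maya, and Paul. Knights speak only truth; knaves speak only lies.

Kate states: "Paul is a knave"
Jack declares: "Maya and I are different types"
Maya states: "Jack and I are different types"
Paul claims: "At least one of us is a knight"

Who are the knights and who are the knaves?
Kate is a knave.
Jack is a knave.
Maya is a knave.
Paul is a knight.

Verification:
- Kate (knave) says "Paul is a knave" - this is FALSE (a lie) because Paul is a knight.
- Jack (knave) says "Maya and I are different types" - this is FALSE (a lie) because Jack is a knave and Maya is a knave.
- Maya (knave) says "Jack and I are different types" - this is FALSE (a lie) because Maya is a knave and Jack is a knave.
- Paul (knight) says "At least one of us is a knight" - this is TRUE because Paul is a knight.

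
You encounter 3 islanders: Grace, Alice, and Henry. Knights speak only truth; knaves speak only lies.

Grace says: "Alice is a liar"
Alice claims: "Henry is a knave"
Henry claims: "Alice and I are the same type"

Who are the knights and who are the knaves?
Grace is a knave.
Alice is a knight.
Henry is a knave.

Verification:
- Grace (knave) says "Alice is a liar" - this is FALSE (a lie) because Alice is a knight.
- Alice (knight) says "Henry is a knave" - this is TRUE because Henry is a knave.
- Henry (knave) says "Alice and I are the same type" - this is FALSE (a lie) because Henry is a knave and Alice is a knight.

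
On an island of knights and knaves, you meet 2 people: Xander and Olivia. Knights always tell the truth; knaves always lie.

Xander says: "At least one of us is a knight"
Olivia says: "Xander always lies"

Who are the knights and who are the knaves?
Xander is a knight.
Olivia is a knave.

Verification:
- Xander (knight) says "At least one of us is a knight" - this is TRUE because Xander is a knight.
- Olivia (knave) says "Xander always lies" - this is FALSE (a lie) because Xander is a knight.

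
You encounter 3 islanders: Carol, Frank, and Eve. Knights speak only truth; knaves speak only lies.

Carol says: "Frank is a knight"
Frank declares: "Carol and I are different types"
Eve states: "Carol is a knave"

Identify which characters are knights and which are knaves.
Carol is a knave.
Frank is a knave.
Eve is a knight.

Verification:
- Carol (knave) says "Frank is a knight" - this is FALSE (a lie) because Frank is a knave.
- Frank (knave) says "Carol and I are different types" - this is FALSE (a lie) because Frank is a knave and Carol is a knave.
- Eve (knight) says "Carol is a knave" - this is TRUE because Carol is a knave.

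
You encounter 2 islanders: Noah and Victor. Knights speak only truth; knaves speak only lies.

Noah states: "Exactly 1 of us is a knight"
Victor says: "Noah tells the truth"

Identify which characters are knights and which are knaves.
Noah is a knave.
Victor is a knave.

Verification:
- Noah (knave) says "Exactly 1 of us is a knight" - this is FALSE (a lie) because there are 0 knights.
- Victor (knave) says "Noah tells the truth" - this is FALSE (a lie) because Noah is a knave.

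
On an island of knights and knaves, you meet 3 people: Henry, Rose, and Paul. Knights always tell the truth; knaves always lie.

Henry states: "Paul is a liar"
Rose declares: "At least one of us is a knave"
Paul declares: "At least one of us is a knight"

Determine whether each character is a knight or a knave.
Henry is a knave.
Rose is a knight.
Paul is a knight.

Verification:
- Henry (knave) says "Paul is a liar" - this is FALSE (a lie) because Paul is a knight.
- Rose (knight) says "At least one of us is a knave" - this is TRUE because Henry is a knave.
- Paul (knight) says "At least one of us is a knight" - this is TRUE because Rose and Paul are knights.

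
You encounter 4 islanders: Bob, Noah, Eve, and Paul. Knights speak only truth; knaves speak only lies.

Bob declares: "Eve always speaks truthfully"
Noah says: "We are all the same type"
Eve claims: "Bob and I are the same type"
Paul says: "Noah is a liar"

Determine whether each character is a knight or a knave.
Bob is a knight.
Noah is a knave.
Eve is a knight.
Paul is a knight.

Verification:
- Bob (knight) says "Eve always speaks truthfully" - this is TRUE because Eve is a knight.
- Noah (knave) says "We are all the same type" - this is FALSE (a lie) because Bob, Eve, and Paul are knights and Noah is a knave.
- Eve (knight) says "Bob and I are the same type" - this is TRUE because Eve is a knight and Bob is a knight.
- Paul (knight) says "Noah is a liar" - this is TRUE because Noah is a knave.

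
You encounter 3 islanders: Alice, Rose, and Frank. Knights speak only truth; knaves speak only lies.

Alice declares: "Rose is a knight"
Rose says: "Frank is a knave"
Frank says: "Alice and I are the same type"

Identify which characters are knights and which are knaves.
Alice is a knight.
Rose is a knight.
Frank is a knave.

Verification:
- Alice (knight) says "Rose is a knight" - this is TRUE because Rose is a knight.
- Rose (knight) says "Frank is a knave" - this is TRUE because Frank is a knave.
- Frank (knave) says "Alice and I are the same type" - this is FALSE (a lie) because Frank is a knave and Alice is a knight.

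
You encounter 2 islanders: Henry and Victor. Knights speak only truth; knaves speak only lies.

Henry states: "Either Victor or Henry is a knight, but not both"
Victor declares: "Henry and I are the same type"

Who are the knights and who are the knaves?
Henry is a knight.
Victor is a knave.

Verification:
- Henry (knight) says "Either Victor or Henry is a knight, but not both" - this is TRUE because Victor is a knave and Henry is a knight.
- Victor (knave) says "Henry and I are the same type" - this is FALSE (a lie) because Victor is a knave and Henry is a knight.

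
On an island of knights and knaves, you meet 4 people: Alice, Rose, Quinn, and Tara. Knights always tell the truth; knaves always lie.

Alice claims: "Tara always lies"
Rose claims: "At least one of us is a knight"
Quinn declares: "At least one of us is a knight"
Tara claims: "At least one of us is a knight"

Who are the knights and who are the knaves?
Alice is a knave.
Rose is a knight.
Quinn is a knight.
Tara is a knight.

Verification:
- Alice (knave) says "Tara always lies" - this is FALSE (a lie) because Tara is a knight.
- Rose (knight) says "At least one of us is a knight" - this is TRUE because Rose, Quinn, and Tara are knights.
- Quinn (knight) says "At least one of us is a knight" - this is TRUE because Rose, Quinn, and Tara are knights.
- Tara (knight) says "At least one of us is a knight" - this is TRUE because Rose, Quinn, and Tara are knights.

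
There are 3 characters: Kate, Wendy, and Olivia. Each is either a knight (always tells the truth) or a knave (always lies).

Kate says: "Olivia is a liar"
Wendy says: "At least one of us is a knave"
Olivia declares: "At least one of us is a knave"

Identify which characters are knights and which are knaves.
Kate is a knave.
Wendy is a knight.
Olivia is a knight.

Verification:
- Kate (knave) says "Olivia is a liar" - this is FALSE (a lie) because Olivia is a knight.
- Wendy (knight) says "At least one of us is a knave" - this is TRUE because Kate is a knave.
- Olivia (knight) says "At least one of us is a knave" - this is TRUE because Kate is a knave.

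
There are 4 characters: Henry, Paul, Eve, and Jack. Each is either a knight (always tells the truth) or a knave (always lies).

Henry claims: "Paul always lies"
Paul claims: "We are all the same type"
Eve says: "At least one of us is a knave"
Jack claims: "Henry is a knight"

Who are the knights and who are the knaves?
Henry is a knight.
Paul is a knave.
Eve is a knight.
Jack is a knight.

Verification:
- Henry (knight) says "Paul always lies" - this is TRUE because Paul is a knave.
- Paul (knave) says "We are all the same type" - this is FALSE (a lie) because Henry, Eve, and Jack are knights and Paul is a knave.
- Eve (knight) says "At least one of us is a knave" - this is TRUE because Paul is a knave.
- Jack (knight) says "Henry is a knight" - this is TRUE because Henry is a knight.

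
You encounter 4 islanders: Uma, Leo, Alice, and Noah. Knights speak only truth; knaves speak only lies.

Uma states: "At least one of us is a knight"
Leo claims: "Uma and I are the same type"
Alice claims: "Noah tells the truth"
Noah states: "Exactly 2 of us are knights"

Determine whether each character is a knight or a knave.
Uma is a knight.
Leo is a knave.
Alice is a knave.
Noah is a knave.

Verification:
- Uma (knight) says "At least one of us is a knight" - this is TRUE because Uma is a knight.
- Leo (knave) says "Uma and I are the same type" - this is FALSE (a lie) because Leo is a knave and Uma is a knight.
- Alice (knave) says "Noah tells the truth" - this is FALSE (a lie) because Noah is a knave.
- Noah (knave) says "Exactly 2 of us are knights" - this is FALSE (a lie) because there are 1 knights.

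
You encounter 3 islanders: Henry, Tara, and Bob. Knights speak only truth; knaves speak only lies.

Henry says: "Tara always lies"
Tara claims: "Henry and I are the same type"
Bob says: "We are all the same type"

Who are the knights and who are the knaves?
Henry is a knight.
Tara is a knave.
Bob is a knave.

Verification:
- Henry (knight) says "Tara always lies" - this is TRUE because Tara is a knave.
- Tara (knave) says "Henry and I are the same type" - this is FALSE (a lie) because Tara is a knave and Henry is a knight.
- Bob (knave) says "We are all the same type" - this is FALSE (a lie) because Henry is a knight and Tara and Bob are knaves.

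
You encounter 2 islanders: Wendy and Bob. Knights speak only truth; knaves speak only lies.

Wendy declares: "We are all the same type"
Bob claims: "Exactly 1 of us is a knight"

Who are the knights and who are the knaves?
Wendy is a knave.
Bob is a knight.

Verification:
- Wendy (knave) says "We are all the same type" - this is FALSE (a lie) because Bob is a knight and Wendy is a knave.
- Bob (knight) says "Exactly 1 of us is a knight" - this is TRUE because there are 1 knights.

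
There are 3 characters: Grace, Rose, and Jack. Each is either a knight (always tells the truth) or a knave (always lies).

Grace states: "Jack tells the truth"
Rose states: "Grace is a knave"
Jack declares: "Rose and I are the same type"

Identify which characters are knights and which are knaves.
Grace is a knave.
Rose is a knight.
Jack is a knave.

Verification:
- Grace (knave) says "Jack tells the truth" - this is FALSE (a lie) because Jack is a knave.
- Rose (knight) says "Grace is a knave" - this is TRUE because Grace is a knave.
- Jack (knave) says "Rose and I are the same type" - this is FALSE (a lie) because Jack is a knave and Rose is a knight.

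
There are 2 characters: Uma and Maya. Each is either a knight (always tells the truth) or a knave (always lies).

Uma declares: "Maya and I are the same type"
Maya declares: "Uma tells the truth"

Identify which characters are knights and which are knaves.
Uma is a knight.
Maya is a knight.

Verification:
- Uma (knight) says "Maya and I are the same type" - this is TRUE because Uma is a knight and Maya is a knight.
- Maya (knight) says "Uma tells the truth" - this is TRUE because Uma is a knight.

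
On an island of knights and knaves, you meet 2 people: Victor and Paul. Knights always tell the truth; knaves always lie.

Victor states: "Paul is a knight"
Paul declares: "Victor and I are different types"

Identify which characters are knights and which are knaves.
Victor is a knave.
Paul is a knave.

Verification:
- Victor (knave) says "Paul is a knight" - this is FALSE (a lie) because Paul is a knave.
- Paul (knave) says "Victor and I are different types" - this is FALSE (a lie) because Paul is a knave and Victor is a knave.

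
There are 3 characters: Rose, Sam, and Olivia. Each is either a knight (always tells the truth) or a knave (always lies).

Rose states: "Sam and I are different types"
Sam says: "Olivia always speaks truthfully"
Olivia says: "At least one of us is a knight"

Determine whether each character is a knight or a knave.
Rose is a knave.
Sam is a knave.
Olivia is a knave.

Verification:
- Rose (knave) says "Sam and I are different types" - this is FALSE (a lie) because Rose is a knave and Sam is a knave.
- Sam (knave) says "Olivia always speaks truthfully" - this is FALSE (a lie) because Olivia is a knave.
- Olivia (knave) says "At least one of us is a knight" - this is FALSE (a lie) because no one is a knight.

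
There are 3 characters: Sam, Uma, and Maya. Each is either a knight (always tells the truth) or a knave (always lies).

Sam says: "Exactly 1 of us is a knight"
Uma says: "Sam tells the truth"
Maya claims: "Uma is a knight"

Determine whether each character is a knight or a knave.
Sam is a knave.
Uma is a knave.
Maya is a knave.

Verification:
- Sam (knave) says "Exactly 1 of us is a knight" - this is FALSE (a lie) because there are 0 knights.
- Uma (knave) says "Sam tells the truth" - this is FALSE (a lie) because Sam is a knave.
- Maya (knave) says "Uma is a knight" - this is FALSE (a lie) because Uma is a knave.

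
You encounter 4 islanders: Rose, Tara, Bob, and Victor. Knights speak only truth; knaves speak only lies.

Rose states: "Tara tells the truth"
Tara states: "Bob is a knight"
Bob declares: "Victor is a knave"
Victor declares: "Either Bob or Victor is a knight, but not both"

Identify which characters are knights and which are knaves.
Rose is a knave.
Tara is a knave.
Bob is a knave.
Victor is a knight.

Verification:
- Rose (knave) says "Tara tells the truth" - this is FALSE (a lie) because Tara is a knave.
- Tara (knave) says "Bob is a knight" - this is FALSE (a lie) because Bob is a knave.
- Bob (knave) says "Victor is a knave" - this is FALSE (a lie) because Victor is a knight.
- Victor (knight) says "Either Bob or Victor is a knight, but not both" - this is TRUE because Bob is a knave and Victor is a knight.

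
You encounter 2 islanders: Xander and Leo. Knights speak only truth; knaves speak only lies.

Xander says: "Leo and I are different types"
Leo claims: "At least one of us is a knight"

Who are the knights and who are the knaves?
Xander is a knave.
Leo is a knave.

Verification:
- Xander (knave) says "Leo and I are different types" - this is FALSE (a lie) because Xander is a knave and Leo is a knave.
- Leo (knave) says "At least one of us is a knight" - this is FALSE (a lie) because no one is a knight.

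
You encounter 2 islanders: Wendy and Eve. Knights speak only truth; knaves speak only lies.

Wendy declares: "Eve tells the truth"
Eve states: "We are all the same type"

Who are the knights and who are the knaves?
Wendy is a knight.
Eve is a knight.

Verification:
- Wendy (knight) says "Eve tells the truth" - this is TRUE because Eve is a knight.
- Eve (knight) says "We are all the same type" - this is TRUE because Wendy and Eve are knights.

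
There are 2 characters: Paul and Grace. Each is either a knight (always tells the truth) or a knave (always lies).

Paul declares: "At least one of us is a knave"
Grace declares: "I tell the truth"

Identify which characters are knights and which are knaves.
Paul is a knight.
Grace is a knave.

Verification:
- Paul (knight) says "At least one of us is a knave" - this is TRUE because Grace is a knave.
- Grace (knave) says "I tell the truth" - this is FALSE (a lie) because Grace is a knave.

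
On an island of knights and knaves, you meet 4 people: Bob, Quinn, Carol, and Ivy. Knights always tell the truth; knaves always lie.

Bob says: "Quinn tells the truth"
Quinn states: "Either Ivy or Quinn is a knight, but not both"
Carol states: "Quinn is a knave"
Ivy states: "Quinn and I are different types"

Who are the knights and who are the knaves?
Bob is a knave.
Quinn is a knave.
Carol is a knight.
Ivy is a knave.

Verification:
- Bob (knave) says "Quinn tells the truth" - this is FALSE (a lie) because Quinn is a knave.
- Quinn (knave) says "Either Ivy or Quinn is a knight, but not both" - this is FALSE (a lie) because Ivy is a knave and Quinn is a knave.
- Carol (knight) says "Quinn is a knave" - this is TRUE because Quinn is a knave.
- Ivy (knave) says "Quinn and I are different types" - this is FALSE (a lie) because Ivy is a knave and Quinn is a knave.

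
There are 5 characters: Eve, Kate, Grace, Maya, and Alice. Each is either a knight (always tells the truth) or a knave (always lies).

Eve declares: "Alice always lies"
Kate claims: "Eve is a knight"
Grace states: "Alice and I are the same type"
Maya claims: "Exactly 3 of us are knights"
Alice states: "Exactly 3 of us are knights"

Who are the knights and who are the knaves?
Eve is a knave.
Kate is a knave.
Grace is a knight.
Maya is a knight.
Alice is a knight.

Verification:
- Eve (knave) says "Alice always lies" - this is FALSE (a lie) because Alice is a knight.
- Kate (knave) says "Eve is a knight" - this is FALSE (a lie) because Eve is a knave.
- Grace (knight) says "Alice and I are the same type" - this is TRUE because Grace is a knight and Alice is a knight.
- Maya (knight) says "Exactly 3 of us are knights" - this is TRUE because there are 3 knights.
- Alice (knight) says "Exactly 3 of us are knights" - this is TRUE because there are 3 knights.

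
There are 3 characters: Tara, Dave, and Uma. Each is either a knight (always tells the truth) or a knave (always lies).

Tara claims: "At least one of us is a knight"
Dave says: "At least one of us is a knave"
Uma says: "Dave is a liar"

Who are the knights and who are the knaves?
Tara is a knight.
Dave is a knight.
Uma is a knave.

Verification:
- Tara (knight) says "At least one of us is a knight" - this is TRUE because Tara and Dave are knights.
- Dave (knight) says "At least one of us is a knave" - this is TRUE because Uma is a knave.
- Uma (knave) says "Dave is a liar" - this is FALSE (a lie) because Dave is a knight.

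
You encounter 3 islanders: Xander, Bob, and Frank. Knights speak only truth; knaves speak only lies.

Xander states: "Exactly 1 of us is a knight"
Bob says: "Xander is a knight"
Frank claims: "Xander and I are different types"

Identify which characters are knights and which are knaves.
Xander is a knave.
Bob is a knave.
Frank is a knave.

Verification:
- Xander (knave) says "Exactly 1 of us is a knight" - this is FALSE (a lie) because there are 0 knights.
- Bob (knave) says "Xander is a knight" - this is FALSE (a lie) because Xander is a knave.
- Frank (knave) says "Xander and I are different types" - this is FALSE (a lie) because Frank is a knave and Xander is a knave.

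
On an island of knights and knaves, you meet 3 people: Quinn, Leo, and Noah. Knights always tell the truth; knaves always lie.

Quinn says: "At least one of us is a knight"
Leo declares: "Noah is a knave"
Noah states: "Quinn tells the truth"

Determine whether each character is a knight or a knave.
Quinn is a knight.
Leo is a knave.
Noah is a knight.

Verification:
- Quinn (knight) says "At least one of us is a knight" - this is TRUE because Quinn and Noah are knights.
- Leo (knave) says "Noah is a knave" - this is FALSE (a lie) because Noah is a knight.
- Noah (knight) says "Quinn tells the truth" - this is TRUE because Quinn is a knight.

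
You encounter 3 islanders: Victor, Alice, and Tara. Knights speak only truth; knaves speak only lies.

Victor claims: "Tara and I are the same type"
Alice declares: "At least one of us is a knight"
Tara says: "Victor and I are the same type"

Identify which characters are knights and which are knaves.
Victor is a knight.
Alice is a knight.
Tara is a knight.

Verification:
- Victor (knight) says "Tara and I are the same type" - this is TRUE because Victor is a knight and Tara is a knight.
- Alice (knight) says "At least one of us is a knight" - this is TRUE because Victor, Alice, and Tara are knights.
- Tara (knight) says "Victor and I are the same type" - this is TRUE because Tara is a knight and Victor is a knight.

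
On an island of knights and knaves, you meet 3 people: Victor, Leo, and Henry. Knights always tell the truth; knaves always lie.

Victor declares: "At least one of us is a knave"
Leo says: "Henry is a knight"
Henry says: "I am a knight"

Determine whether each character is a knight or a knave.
Victor is a knight.
Leo is a knave.
Henry is a knave.

Verification:
- Victor (knight) says "At least one of us is a knave" - this is TRUE because Leo and Henry are knaves.
- Leo (knave) says "Henry is a knight" - this is FALSE (a lie) because Henry is a knave.
- Henry (knave) says "I am a knight" - this is FALSE (a lie) because Henry is a knave.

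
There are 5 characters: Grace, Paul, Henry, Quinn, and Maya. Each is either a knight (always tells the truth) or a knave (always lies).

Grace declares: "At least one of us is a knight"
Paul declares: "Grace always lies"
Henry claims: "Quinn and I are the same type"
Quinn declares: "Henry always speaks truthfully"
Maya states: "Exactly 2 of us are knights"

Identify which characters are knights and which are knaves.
Grace is a knight.
Paul is a knave.
Henry is a knight.
Quinn is a knight.
Maya is a knave.

Verification:
- Grace (knight) says "At least one of us is a knight" - this is TRUE because Grace, Henry, and Quinn are knights.
- Paul (knave) says "Grace always lies" - this is FALSE (a lie) because Grace is a knight.
- Henry (knight) says "Quinn and I are the same type" - this is TRUE because Henry is a knight and Quinn is a knight.
- Quinn (knight) says "Henry always speaks truthfully" - this is TRUE because Henry is a knight.
- Maya (knave) says "Exactly 2 of us are knights" - this is FALSE (a lie) because there are 3 knights.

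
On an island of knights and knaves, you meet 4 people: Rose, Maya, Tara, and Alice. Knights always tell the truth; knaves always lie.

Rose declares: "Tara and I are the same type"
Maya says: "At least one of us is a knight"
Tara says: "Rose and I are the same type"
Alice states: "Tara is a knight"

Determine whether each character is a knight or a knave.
Rose is a knight.
Maya is a knight.
Tara is a knight.
Alice is a knight.

Verification:
- Rose (knight) says "Tara and I are the same type" - this is TRUE because Rose is a knight and Tara is a knight.
- Maya (knight) says "At least one of us is a knight" - this is TRUE because Rose, Maya, Tara, and Alice are knights.
- Tara (knight) says "Rose and I are the same type" - this is TRUE because Tara is a knight and Rose is a knight.
- Alice (knight) says "Tara is a knight" - this is TRUE because Tara is a knight.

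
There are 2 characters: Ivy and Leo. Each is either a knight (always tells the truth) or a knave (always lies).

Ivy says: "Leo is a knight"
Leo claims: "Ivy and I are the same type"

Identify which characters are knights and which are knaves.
Ivy is a knight.
Leo is a knight.

Verification:
- Ivy (knight) says "Leo is a knight" - this is TRUE because Leo is a knight.
- Leo (knight) says "Ivy and I are the same type" - this is TRUE because Leo is a knight and Ivy is a knight.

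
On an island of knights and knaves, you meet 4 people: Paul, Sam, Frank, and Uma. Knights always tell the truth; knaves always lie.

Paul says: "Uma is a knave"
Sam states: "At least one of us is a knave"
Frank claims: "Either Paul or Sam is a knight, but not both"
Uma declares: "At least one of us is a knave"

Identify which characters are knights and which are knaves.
Paul is a knave.
Sam is a knight.
Frank is a knight.
Uma is a knight.

Verification:
- Paul (knave) says "Uma is a knave" - this is FALSE (a lie) because Uma is a knight.
- Sam (knight) says "At least one of us is a knave" - this is TRUE because Paul is a knave.
- Frank (knight) says "Either Paul or Sam is a knight, but not both" - this is TRUE because Paul is a knave and Sam is a knight.
- Uma (knight) says "At least one of us is a knave" - this is TRUE because Paul is a knave.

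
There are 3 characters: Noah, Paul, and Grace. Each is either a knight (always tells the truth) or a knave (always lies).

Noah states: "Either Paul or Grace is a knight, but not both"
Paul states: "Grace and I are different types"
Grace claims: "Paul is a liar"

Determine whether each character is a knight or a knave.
Noah is a knight.
Paul is a knight.
Grace is a knave.

Verification:
- Noah (knight) says "Either Paul or Grace is a knight, but not both" - this is TRUE because Paul is a knight and Grace is a knave.
- Paul (knight) says "Grace and I are different types" - this is TRUE because Paul is a knight and Grace is a knave.
- Grace (knave) says "Paul is a liar" - this is FALSE (a lie) because Paul is a knight.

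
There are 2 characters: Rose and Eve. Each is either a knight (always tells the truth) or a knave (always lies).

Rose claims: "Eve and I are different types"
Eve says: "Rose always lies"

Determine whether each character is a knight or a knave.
Rose is a knight.
Eve is a knave.

Verification:
- Rose (knight) says "Eve and I are different types" - this is TRUE because Rose is a knight and Eve is a knave.
- Eve (knave) says "Rose always lies" - this is FALSE (a lie) because Rose is a knight.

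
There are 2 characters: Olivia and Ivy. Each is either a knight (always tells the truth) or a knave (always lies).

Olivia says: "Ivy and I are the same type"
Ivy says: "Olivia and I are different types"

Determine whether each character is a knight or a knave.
Olivia is a knave.
Ivy is a knight.

Verification:
- Olivia (knave) says "Ivy and I are the same type" - this is FALSE (a lie) because Olivia is a knave and Ivy is a knight.
- Ivy (knight) says "Olivia and I are different types" - this is TRUE because Ivy is a knight and Olivia is a knave.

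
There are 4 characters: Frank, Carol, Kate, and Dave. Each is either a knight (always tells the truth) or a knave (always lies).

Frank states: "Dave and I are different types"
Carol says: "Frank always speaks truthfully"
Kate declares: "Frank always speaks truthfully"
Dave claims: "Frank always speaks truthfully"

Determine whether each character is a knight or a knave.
Frank is a knave.
Carol is a knave.
Kate is a knave.
Dave is a knave.

Verification:
- Frank (knave) says "Dave and I are different types" - this is FALSE (a lie) because Frank is a knave and Dave is a knave.
- Carol (knave) says "Frank always speaks truthfully" - this is FALSE (a lie) because Frank is a knave.
- Kate (knave) says "Frank always speaks truthfully" - this is FALSE (a lie) because Frank is a knave.
- Dave (knave) says "Frank always speaks truthfully" - this is FALSE (a lie) because Frank is a knave.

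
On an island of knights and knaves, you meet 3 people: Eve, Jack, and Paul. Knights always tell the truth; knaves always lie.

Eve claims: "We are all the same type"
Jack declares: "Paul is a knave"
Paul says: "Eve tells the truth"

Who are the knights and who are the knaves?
Eve is a knave.
Jack is a knight.
Paul is a knave.

Verification:
- Eve (knave) says "We are all the same type" - this is FALSE (a lie) because Jack is a knight and Eve and Paul are knaves.
- Jack (knight) says "Paul is a knave" - this is TRUE because Paul is a knave.
- Paul (knave) says "Eve tells the truth" - this is FALSE (a lie) because Eve is a knave.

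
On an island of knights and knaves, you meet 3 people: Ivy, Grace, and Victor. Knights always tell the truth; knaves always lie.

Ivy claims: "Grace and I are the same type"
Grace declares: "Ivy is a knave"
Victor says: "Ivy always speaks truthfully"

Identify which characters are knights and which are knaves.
Ivy is a knave.
Grace is a knight.
Victor is a knave.

Verification:
- Ivy (knave) says "Grace and I are the same type" - this is FALSE (a lie) because Ivy is a knave and Grace is a knight.
- Grace (knight) says "Ivy is a knave" - this is TRUE because Ivy is a knave.
- Victor (knave) says "Ivy always speaks truthfully" - this is FALSE (a lie) because Ivy is a knave.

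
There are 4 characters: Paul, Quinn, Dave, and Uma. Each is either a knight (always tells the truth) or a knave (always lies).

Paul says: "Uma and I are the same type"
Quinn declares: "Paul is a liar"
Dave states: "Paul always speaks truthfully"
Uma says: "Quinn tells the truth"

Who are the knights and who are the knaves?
Paul is a knave.
Quinn is a knight.
Dave is a knave.
Uma is a knight.

Verification:
- Paul (knave) says "Uma and I are the same type" - this is FALSE (a lie) because Paul is a knave and Uma is a knight.
- Quinn (knight) says "Paul is a liar" - this is TRUE because Paul is a knave.
- Dave (knave) says "Paul always speaks truthfully" - this is FALSE (a lie) because Paul is a knave.
- Uma (knight) says "Quinn tells the truth" - this is TRUE because Quinn is a knight.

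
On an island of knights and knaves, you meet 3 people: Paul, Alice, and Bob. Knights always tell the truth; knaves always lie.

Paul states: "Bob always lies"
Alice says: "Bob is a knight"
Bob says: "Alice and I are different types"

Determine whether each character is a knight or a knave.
Paul is a knight.
Alice is a knave.
Bob is a knave.

Verification:
- Paul (knight) says "Bob always lies" - this is TRUE because Bob is a knave.
- Alice (knave) says "Bob is a knight" - this is FALSE (a lie) because Bob is a knave.
- Bob (knave) says "Alice and I are different types" - this is FALSE (a lie) because Bob is a knave and Alice is a knave.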